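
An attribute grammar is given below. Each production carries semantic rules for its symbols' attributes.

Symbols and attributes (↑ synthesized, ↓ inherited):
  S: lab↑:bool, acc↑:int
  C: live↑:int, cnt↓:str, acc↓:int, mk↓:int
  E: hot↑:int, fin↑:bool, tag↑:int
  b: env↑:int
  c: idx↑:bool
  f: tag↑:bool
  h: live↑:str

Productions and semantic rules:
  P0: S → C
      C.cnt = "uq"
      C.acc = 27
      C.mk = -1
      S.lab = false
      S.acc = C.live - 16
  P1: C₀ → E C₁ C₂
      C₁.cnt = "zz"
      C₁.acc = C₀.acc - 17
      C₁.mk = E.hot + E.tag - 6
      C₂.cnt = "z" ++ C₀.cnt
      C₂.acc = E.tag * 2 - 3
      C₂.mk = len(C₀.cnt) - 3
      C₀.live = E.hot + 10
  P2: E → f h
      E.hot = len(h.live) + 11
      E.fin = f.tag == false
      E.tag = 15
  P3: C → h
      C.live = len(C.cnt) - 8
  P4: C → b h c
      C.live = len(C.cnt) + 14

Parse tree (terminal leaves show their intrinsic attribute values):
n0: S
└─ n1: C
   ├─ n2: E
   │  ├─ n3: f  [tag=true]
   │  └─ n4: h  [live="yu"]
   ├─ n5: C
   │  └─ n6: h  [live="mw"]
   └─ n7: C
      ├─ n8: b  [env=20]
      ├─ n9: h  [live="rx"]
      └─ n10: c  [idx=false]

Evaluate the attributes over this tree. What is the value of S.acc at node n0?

7

1. n1.cnt = "uq"  ["uq"]
2. n1.acc = 27  [27]
3. n1.mk = -1  [-1]
4. n3.tag = true  [terminal]
5. n4.live = "yu"  [terminal]
6. n2.hot = 13  [len(h.live) + 11]
7. n2.fin = false  [f.tag == false]
8. n2.tag = 15  [15]
9. n5.cnt = "zz"  ["zz"]
10. n5.acc = 10  [C₀.acc - 17]
11. n5.mk = 22  [E.hot + E.tag - 6]
12. n6.live = "mw"  [terminal]
13. n5.live = -6  [len(C.cnt) - 8]
14. n7.cnt = "zuq"  ["z" ++ C₀.cnt]
15. n7.acc = 27  [E.tag * 2 - 3]
16. n7.mk = -1  [len(C₀.cnt) - 3]
17. n8.env = 20  [terminal]
18. n9.live = "rx"  [terminal]
19. n10.idx = false  [terminal]
20. n7.live = 17  [len(C.cnt) + 14]
21. n1.live = 23  [E.hot + 10]
22. n0.lab = false  [false]
23. n0.acc = 7  [C.live - 16]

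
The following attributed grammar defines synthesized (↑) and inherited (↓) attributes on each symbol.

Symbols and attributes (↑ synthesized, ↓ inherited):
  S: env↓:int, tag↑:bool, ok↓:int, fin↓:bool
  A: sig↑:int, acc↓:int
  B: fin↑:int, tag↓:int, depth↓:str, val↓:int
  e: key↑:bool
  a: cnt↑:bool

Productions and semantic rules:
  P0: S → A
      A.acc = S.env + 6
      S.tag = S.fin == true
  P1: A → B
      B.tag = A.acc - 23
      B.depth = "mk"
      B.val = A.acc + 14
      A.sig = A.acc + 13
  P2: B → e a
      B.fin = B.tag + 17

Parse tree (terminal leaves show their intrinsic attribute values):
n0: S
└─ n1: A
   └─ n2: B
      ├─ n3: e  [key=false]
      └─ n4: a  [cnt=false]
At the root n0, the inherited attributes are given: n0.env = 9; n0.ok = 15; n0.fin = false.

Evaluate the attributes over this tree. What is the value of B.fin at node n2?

1. n0.env = 9  [given at root]
2. n0.ok = 15  [given at root]
3. n0.fin = false  [given at root]
4. n1.acc = 15  [S.env + 6]
5. n2.tag = -8  [A.acc - 23]
6. n2.depth = "mk"  ["mk"]
7. n2.val = 29  [A.acc + 14]
8. n3.key = false  [terminal]
9. n4.cnt = false  [terminal]
10. n2.fin = 9  [B.tag + 17]
11. n1.sig = 28  [A.acc + 13]
12. n0.tag = false  [S.fin == true]

9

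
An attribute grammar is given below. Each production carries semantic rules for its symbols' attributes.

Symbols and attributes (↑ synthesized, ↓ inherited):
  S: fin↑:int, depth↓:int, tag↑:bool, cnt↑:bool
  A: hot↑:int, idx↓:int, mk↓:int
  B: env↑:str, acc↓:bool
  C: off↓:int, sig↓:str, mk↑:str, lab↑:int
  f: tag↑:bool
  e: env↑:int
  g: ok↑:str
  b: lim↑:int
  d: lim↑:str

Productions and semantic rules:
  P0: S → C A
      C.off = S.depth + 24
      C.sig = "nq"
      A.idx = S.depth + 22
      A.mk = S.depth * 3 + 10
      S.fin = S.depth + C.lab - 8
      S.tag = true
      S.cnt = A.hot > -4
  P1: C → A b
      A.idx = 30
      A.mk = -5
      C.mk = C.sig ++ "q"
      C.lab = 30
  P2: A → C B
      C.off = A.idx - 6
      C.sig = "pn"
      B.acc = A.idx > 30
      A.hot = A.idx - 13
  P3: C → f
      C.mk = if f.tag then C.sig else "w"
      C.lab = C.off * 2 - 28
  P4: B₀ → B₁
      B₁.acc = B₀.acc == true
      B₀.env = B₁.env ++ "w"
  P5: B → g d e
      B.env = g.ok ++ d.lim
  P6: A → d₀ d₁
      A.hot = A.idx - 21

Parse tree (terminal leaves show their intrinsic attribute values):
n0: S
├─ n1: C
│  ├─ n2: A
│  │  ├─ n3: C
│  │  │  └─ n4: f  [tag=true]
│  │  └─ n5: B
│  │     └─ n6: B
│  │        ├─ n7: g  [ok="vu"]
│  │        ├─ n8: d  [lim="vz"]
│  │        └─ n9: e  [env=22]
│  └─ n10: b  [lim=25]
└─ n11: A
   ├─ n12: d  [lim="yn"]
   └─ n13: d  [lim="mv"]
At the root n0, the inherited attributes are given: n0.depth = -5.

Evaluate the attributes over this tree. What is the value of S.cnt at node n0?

false

1. n0.depth = -5  [given at root]
2. n1.off = 19  [S.depth + 24]
3. n1.sig = "nq"  ["nq"]
4. n2.idx = 30  [30]
5. n2.mk = -5  [-5]
6. n3.off = 24  [A.idx - 6]
7. n3.sig = "pn"  ["pn"]
8. n4.tag = true  [terminal]
9. n3.mk = "pn"  [if f.tag then C.sig else "w"]
10. n3.lab = 20  [C.off * 2 - 28]
11. n5.acc = false  [A.idx > 30]
12. n6.acc = false  [B₀.acc == true]
13. n7.ok = "vu"  [terminal]
14. n8.lim = "vz"  [terminal]
15. n9.env = 22  [terminal]
16. n6.env = "vuvz"  [g.ok ++ d.lim]
17. n5.env = "vuvzw"  [B₁.env ++ "w"]
18. n2.hot = 17  [A.idx - 13]
19. n10.lim = 25  [terminal]
20. n1.mk = "nqq"  [C.sig ++ "q"]
21. n1.lab = 30  [30]
22. n11.idx = 17  [S.depth + 22]
23. n11.mk = -5  [S.depth * 3 + 10]
24. n12.lim = "yn"  [terminal]
25. n13.lim = "mv"  [terminal]
26. n11.hot = -4  [A.idx - 21]
27. n0.fin = 17  [S.depth + C.lab - 8]
28. n0.tag = true  [true]
29. n0.cnt = false  [A.hot > -4]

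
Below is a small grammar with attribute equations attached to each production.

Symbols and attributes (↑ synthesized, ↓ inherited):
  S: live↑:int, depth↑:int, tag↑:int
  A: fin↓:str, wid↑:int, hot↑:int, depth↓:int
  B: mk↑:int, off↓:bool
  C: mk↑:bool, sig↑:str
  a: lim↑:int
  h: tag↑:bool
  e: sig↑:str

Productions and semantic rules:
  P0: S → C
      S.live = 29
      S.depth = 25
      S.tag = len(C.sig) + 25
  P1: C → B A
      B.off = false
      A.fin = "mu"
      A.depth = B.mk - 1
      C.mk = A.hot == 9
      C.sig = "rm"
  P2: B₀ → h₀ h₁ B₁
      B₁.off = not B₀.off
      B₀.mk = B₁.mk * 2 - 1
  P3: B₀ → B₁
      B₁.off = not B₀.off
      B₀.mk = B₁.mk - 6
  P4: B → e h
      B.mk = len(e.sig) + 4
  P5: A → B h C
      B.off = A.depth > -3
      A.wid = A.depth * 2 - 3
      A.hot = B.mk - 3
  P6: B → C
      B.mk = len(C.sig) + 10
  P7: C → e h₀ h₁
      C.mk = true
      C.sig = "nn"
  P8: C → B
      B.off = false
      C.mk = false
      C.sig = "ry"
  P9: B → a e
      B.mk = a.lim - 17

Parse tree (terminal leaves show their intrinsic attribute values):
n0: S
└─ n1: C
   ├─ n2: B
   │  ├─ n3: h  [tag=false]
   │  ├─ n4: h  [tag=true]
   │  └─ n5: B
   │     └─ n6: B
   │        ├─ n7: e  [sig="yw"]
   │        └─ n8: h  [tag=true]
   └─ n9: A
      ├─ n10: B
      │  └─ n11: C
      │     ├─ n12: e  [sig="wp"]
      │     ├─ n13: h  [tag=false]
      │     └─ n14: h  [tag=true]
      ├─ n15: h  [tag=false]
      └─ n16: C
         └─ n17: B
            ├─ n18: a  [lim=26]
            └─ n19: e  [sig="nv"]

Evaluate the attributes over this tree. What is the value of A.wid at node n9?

-7

1. n2.off = false  [false]
2. n3.tag = false  [terminal]
3. n4.tag = true  [terminal]
4. n5.off = true  [not B₀.off]
5. n6.off = false  [not B₀.off]
6. n7.sig = "yw"  [terminal]
7. n8.tag = true  [terminal]
8. n6.mk = 6  [len(e.sig) + 4]
9. n5.mk = 0  [B₁.mk - 6]
10. n2.mk = -1  [B₁.mk * 2 - 1]
11. n9.fin = "mu"  ["mu"]
12. n9.depth = -2  [B.mk - 1]
13. n10.off = true  [A.depth > -3]
14. n12.sig = "wp"  [terminal]
15. n13.tag = false  [terminal]
16. n14.tag = true  [terminal]
17. n11.mk = true  [true]
18. n11.sig = "nn"  ["nn"]
19. n10.mk = 12  [len(C.sig) + 10]
20. n15.tag = false  [terminal]
21. n17.off = false  [false]
22. n18.lim = 26  [terminal]
23. n19.sig = "nv"  [terminal]
24. n17.mk = 9  [a.lim - 17]
25. n16.mk = false  [false]
26. n16.sig = "ry"  ["ry"]
27. n9.wid = -7  [A.depth * 2 - 3]
28. n9.hot = 9  [B.mk - 3]
29. n1.mk = true  [A.hot == 9]
30. n1.sig = "rm"  ["rm"]
31. n0.live = 29  [29]
32. n0.depth = 25  [25]
33. n0.tag = 27  [len(C.sig) + 25]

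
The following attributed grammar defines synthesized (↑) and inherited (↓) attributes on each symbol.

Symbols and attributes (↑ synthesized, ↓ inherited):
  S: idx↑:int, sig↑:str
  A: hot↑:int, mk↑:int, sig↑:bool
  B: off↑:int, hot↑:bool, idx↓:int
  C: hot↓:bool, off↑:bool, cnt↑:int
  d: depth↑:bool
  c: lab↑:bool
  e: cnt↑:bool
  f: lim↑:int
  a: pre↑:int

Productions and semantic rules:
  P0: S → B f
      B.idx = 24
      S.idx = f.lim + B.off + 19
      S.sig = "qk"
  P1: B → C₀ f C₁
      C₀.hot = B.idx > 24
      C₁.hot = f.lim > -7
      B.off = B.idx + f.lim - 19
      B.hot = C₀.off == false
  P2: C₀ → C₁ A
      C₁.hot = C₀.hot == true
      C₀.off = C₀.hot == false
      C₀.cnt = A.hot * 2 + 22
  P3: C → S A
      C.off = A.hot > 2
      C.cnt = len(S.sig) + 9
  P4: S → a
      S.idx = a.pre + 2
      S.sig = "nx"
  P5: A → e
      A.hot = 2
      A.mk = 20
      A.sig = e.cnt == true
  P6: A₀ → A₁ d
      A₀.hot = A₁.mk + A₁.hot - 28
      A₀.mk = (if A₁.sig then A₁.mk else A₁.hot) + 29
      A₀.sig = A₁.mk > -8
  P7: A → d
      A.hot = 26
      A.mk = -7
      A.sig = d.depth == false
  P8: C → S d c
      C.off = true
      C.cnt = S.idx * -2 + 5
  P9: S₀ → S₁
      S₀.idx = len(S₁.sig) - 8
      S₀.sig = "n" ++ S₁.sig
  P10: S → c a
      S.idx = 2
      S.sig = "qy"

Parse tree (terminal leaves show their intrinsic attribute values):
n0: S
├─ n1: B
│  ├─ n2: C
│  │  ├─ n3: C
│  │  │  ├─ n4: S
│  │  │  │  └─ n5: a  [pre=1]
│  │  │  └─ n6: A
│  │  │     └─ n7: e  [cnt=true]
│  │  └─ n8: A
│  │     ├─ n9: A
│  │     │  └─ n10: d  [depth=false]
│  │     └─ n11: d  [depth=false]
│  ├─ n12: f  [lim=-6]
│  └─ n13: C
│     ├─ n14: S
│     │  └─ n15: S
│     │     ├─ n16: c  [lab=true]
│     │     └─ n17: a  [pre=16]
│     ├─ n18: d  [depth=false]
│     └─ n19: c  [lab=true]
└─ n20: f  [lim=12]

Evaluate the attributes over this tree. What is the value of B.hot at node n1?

false

1. n1.idx = 24  [24]
2. n2.hot = false  [B.idx > 24]
3. n3.hot = false  [C₀.hot == true]
4. n5.pre = 1  [terminal]
5. n4.idx = 3  [a.pre + 2]
6. n4.sig = "nx"  ["nx"]
7. n7.cnt = true  [terminal]
8. n6.hot = 2  [2]
9. n6.mk = 20  [20]
10. n6.sig = true  [e.cnt == true]
11. n3.off = false  [A.hot > 2]
12. n3.cnt = 11  [len(S.sig) + 9]
13. n10.depth = false  [terminal]
14. n9.hot = 26  [26]
15. n9.mk = -7  [-7]
16. n9.sig = true  [d.depth == false]
17. n11.depth = false  [terminal]
18. n8.hot = -9  [A₁.mk + A₁.hot - 28]
19. n8.mk = 22  [(if A₁.sig then A₁.mk else A₁.hot) + 29]
20. n8.sig = true  [A₁.mk > -8]
21. n2.off = true  [C₀.hot == false]
22. n2.cnt = 4  [A.hot * 2 + 22]
23. n12.lim = -6  [terminal]
24. n13.hot = true  [f.lim > -7]
25. n16.lab = true  [terminal]
26. n17.pre = 16  [terminal]
27. n15.idx = 2  [2]
28. n15.sig = "qy"  ["qy"]
29. n14.idx = -6  [len(S₁.sig) - 8]
30. n14.sig = "nqy"  ["n" ++ S₁.sig]
31. n18.depth = false  [terminal]
32. n19.lab = true  [terminal]
33. n13.off = true  [true]
34. n13.cnt = 17  [S.idx * -2 + 5]
35. n1.off = -1  [B.idx + f.lim - 19]
36. n1.hot = false  [C₀.off == false]
37. n20.lim = 12  [terminal]
38. n0.idx = 30  [f.lim + B.off + 19]
39. n0.sig = "qk"  ["qk"]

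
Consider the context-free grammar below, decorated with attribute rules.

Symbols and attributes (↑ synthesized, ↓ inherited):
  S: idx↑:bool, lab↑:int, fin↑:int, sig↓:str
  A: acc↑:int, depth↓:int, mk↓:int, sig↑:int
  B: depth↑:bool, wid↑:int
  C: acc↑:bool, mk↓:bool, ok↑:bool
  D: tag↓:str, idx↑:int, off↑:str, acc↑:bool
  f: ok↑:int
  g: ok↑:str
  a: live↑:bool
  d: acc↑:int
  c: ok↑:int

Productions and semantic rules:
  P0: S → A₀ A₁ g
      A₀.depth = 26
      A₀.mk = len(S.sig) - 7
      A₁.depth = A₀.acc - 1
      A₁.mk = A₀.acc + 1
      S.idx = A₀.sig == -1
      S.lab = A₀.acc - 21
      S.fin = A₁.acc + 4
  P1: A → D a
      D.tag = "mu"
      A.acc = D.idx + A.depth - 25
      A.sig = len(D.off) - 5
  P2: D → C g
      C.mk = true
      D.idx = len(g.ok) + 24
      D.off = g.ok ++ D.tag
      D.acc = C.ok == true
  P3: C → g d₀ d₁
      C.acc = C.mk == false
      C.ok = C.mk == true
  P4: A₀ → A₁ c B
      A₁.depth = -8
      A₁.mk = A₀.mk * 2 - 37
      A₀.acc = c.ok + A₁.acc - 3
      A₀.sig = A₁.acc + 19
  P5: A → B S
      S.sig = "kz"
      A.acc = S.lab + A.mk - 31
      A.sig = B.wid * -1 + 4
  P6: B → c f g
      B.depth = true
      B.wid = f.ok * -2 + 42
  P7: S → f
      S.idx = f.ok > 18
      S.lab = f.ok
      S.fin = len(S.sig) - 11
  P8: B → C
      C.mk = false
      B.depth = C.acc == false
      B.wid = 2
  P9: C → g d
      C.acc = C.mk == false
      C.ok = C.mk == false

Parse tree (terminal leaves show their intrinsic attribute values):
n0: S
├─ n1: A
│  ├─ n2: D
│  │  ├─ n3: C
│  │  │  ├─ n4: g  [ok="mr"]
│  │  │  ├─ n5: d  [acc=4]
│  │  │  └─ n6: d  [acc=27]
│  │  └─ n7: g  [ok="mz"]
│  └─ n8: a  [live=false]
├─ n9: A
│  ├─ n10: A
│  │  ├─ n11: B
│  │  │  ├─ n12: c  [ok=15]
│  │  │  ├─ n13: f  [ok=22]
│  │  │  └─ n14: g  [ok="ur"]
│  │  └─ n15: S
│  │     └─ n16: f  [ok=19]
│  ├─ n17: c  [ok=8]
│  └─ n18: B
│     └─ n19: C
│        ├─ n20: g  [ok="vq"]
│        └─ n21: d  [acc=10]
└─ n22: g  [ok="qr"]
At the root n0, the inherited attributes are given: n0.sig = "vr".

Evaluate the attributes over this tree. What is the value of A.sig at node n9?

1. n0.sig = "vr"  [given at root]
2. n1.depth = 26  [26]
3. n1.mk = -5  [len(S.sig) - 7]
4. n2.tag = "mu"  ["mu"]
5. n3.mk = true  [true]
6. n4.ok = "mr"  [terminal]
7. n5.acc = 4  [terminal]
8. n6.acc = 27  [terminal]
9. n3.acc = false  [C.mk == false]
10. n3.ok = true  [C.mk == true]
11. n7.ok = "mz"  [terminal]
12. n2.idx = 26  [len(g.ok) + 24]
13. n2.off = "mzmu"  [g.ok ++ D.tag]
14. n2.acc = true  [C.ok == true]
15. n8.live = false  [terminal]
16. n1.acc = 27  [D.idx + A.depth - 25]
17. n1.sig = -1  [len(D.off) - 5]
18. n9.depth = 26  [A₀.acc - 1]
19. n9.mk = 28  [A₀.acc + 1]
20. n10.depth = -8  [-8]
21. n10.mk = 19  [A₀.mk * 2 - 37]
22. n12.ok = 15  [terminal]
23. n13.ok = 22  [terminal]
24. n14.ok = "ur"  [terminal]
25. n11.depth = true  [true]
26. n11.wid = -2  [f.ok * -2 + 42]
27. n15.sig = "kz"  ["kz"]
28. n16.ok = 19  [terminal]
29. n15.idx = true  [f.ok > 18]
30. n15.lab = 19  [f.ok]
31. n15.fin = -9  [len(S.sig) - 11]
32. n10.acc = 7  [S.lab + A.mk - 31]
33. n10.sig = 6  [B.wid * -1 + 4]
34. n17.ok = 8  [terminal]
35. n19.mk = false  [false]
36. n20.ok = "vq"  [terminal]
37. n21.acc = 10  [terminal]
38. n19.acc = true  [C.mk == false]
39. n19.ok = true  [C.mk == false]
40. n18.depth = false  [C.acc == false]
41. n18.wid = 2  [2]
42. n9.acc = 12  [c.ok + A₁.acc - 3]
43. n9.sig = 26  [A₁.acc + 19]
44. n22.ok = "qr"  [terminal]
45. n0.idx = true  [A₀.sig == -1]
46. n0.lab = 6  [A₀.acc - 21]
47. n0.fin = 16  [A₁.acc + 4]

26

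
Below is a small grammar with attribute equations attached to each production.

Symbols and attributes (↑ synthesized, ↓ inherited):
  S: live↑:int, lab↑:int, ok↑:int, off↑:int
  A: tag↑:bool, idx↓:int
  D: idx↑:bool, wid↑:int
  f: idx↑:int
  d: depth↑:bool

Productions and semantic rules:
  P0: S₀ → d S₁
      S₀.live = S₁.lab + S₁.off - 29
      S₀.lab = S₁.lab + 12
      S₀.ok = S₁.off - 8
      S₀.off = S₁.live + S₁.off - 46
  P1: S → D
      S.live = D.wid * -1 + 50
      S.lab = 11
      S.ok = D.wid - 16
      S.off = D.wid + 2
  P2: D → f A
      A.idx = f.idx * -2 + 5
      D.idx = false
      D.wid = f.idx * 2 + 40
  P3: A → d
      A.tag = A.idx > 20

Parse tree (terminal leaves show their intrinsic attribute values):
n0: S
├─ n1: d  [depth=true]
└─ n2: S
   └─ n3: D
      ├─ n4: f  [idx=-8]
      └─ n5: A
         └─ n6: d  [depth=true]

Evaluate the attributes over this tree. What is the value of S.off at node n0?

1. n1.depth = true  [terminal]
2. n4.idx = -8  [terminal]
3. n5.idx = 21  [f.idx * -2 + 5]
4. n6.depth = true  [terminal]
5. n5.tag = true  [A.idx > 20]
6. n3.idx = false  [false]
7. n3.wid = 24  [f.idx * 2 + 40]
8. n2.live = 26  [D.wid * -1 + 50]
9. n2.lab = 11  [11]
10. n2.ok = 8  [D.wid - 16]
11. n2.off = 26  [D.wid + 2]
12. n0.live = 8  [S₁.lab + S₁.off - 29]
13. n0.lab = 23  [S₁.lab + 12]
14. n0.ok = 18  [S₁.off - 8]
15. n0.off = 6  [S₁.live + S₁.off - 46]

6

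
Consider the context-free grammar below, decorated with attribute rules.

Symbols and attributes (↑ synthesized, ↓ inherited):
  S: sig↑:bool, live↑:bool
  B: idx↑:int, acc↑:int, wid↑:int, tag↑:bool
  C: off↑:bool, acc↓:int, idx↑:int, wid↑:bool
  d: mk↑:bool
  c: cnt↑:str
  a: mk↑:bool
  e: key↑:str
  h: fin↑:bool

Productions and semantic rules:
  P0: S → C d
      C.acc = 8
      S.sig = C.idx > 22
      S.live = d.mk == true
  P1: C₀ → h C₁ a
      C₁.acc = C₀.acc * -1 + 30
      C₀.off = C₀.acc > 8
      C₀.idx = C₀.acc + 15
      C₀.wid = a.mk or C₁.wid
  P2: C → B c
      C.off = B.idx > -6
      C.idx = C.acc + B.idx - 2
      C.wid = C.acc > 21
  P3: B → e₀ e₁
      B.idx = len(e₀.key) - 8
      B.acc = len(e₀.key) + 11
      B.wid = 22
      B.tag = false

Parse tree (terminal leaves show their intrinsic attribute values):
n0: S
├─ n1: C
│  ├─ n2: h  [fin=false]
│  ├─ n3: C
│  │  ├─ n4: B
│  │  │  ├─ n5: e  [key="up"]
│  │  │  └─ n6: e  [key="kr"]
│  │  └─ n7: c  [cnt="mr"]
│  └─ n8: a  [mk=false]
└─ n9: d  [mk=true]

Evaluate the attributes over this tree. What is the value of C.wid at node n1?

1. n1.acc = 8  [8]
2. n2.fin = false  [terminal]
3. n3.acc = 22  [C₀.acc * -1 + 30]
4. n5.key = "up"  [terminal]
5. n6.key = "kr"  [terminal]
6. n4.idx = -6  [len(e₀.key) - 8]
7. n4.acc = 13  [len(e₀.key) + 11]
8. n4.wid = 22  [22]
9. n4.tag = false  [false]
10. n7.cnt = "mr"  [terminal]
11. n3.off = false  [B.idx > -6]
12. n3.idx = 14  [C.acc + B.idx - 2]
13. n3.wid = true  [C.acc > 21]
14. n8.mk = false  [terminal]
15. n1.off = false  [C₀.acc > 8]
16. n1.idx = 23  [C₀.acc + 15]
17. n1.wid = true  [a.mk or C₁.wid]
18. n9.mk = true  [terminal]
19. n0.sig = true  [C.idx > 22]
20. n0.live = true  [d.mk == true]

true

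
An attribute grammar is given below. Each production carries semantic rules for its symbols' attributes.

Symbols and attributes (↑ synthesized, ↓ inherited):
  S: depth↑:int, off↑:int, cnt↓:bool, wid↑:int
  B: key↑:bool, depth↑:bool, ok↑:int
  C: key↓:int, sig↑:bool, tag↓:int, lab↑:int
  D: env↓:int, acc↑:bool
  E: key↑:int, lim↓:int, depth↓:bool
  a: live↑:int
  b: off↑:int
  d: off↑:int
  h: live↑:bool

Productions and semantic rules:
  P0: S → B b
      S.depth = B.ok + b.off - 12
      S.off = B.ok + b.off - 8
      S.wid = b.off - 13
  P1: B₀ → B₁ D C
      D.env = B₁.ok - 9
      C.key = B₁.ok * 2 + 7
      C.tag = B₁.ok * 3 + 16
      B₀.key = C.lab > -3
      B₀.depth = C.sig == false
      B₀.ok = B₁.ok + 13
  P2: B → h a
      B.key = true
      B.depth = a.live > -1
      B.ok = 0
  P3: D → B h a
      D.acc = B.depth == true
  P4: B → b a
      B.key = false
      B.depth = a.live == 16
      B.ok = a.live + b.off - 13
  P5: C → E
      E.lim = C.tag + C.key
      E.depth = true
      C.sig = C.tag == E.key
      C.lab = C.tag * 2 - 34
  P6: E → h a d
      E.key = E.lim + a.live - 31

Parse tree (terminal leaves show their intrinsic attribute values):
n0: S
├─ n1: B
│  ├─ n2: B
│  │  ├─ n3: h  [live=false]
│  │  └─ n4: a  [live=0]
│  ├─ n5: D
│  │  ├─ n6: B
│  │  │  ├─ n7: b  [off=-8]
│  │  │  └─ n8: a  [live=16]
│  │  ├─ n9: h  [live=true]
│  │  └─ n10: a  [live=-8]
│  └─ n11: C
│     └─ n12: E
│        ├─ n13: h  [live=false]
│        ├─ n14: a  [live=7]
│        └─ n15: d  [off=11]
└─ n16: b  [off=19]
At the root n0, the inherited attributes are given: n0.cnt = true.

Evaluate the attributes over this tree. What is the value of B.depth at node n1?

1. n0.cnt = true  [given at root]
2. n3.live = false  [terminal]
3. n4.live = 0  [terminal]
4. n2.key = true  [true]
5. n2.depth = true  [a.live > -1]
6. n2.ok = 0  [0]
7. n5.env = -9  [B₁.ok - 9]
8. n7.off = -8  [terminal]
9. n8.live = 16  [terminal]
10. n6.key = false  [false]
11. n6.depth = true  [a.live == 16]
12. n6.ok = -5  [a.live + b.off - 13]
13. n9.live = true  [terminal]
14. n10.live = -8  [terminal]
15. n5.acc = true  [B.depth == true]
16. n11.key = 7  [B₁.ok * 2 + 7]
17. n11.tag = 16  [B₁.ok * 3 + 16]
18. n12.lim = 23  [C.tag + C.key]
19. n12.depth = true  [true]
20. n13.live = false  [terminal]
21. n14.live = 7  [terminal]
22. n15.off = 11  [terminal]
23. n12.key = -1  [E.lim + a.live - 31]
24. n11.sig = false  [C.tag == E.key]
25. n11.lab = -2  [C.tag * 2 - 34]
26. n1.key = true  [C.lab > -3]
27. n1.depth = true  [C.sig == false]
28. n1.ok = 13  [B₁.ok + 13]
29. n16.off = 19  [terminal]
30. n0.depth = 20  [B.ok + b.off - 12]
31. n0.off = 24  [B.ok + b.off - 8]
32. n0.wid = 6  [b.off - 13]

true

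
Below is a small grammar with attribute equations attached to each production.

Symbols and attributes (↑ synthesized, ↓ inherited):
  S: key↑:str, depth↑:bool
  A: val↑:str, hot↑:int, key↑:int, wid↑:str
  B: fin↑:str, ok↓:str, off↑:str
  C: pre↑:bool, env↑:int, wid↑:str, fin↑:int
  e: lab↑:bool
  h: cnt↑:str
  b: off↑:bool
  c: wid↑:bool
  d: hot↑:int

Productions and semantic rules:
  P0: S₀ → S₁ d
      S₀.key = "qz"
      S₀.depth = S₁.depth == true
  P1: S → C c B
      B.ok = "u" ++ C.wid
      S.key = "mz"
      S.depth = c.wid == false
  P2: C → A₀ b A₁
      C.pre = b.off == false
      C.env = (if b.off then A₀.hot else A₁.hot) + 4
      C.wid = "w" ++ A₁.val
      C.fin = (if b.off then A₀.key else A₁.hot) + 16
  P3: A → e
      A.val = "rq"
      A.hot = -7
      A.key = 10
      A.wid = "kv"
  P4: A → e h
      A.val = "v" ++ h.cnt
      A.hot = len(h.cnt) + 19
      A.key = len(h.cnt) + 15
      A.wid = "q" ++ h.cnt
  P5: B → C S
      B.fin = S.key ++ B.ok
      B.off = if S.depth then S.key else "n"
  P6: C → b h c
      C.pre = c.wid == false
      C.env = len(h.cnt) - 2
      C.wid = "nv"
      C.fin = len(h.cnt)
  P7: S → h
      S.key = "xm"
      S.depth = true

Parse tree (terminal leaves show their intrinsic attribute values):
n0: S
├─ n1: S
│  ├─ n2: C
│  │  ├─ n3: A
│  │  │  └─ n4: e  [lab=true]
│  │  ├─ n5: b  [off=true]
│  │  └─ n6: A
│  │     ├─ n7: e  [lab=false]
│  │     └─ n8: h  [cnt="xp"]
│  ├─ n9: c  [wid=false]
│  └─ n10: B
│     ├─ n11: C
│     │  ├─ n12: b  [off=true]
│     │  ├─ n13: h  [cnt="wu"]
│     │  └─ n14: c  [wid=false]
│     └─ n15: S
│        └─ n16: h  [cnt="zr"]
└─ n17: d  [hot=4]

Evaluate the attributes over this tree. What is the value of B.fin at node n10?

1. n4.lab = true  [terminal]
2. n3.val = "rq"  ["rq"]
3. n3.hot = -7  [-7]
4. n3.key = 10  [10]
5. n3.wid = "kv"  ["kv"]
6. n5.off = true  [terminal]
7. n7.lab = false  [terminal]
8. n8.cnt = "xp"  [terminal]
9. n6.val = "vxp"  ["v" ++ h.cnt]
10. n6.hot = 21  [len(h.cnt) + 19]
11. n6.key = 17  [len(h.cnt) + 15]
12. n6.wid = "qxp"  ["q" ++ h.cnt]
13. n2.pre = false  [b.off == false]
14. n2.env = -3  [(if b.off then A₀.hot else A₁.hot) + 4]
15. n2.wid = "wvxp"  ["w" ++ A₁.val]
16. n2.fin = 26  [(if b.off then A₀.key else A₁.hot) + 16]
17. n9.wid = false  [terminal]
18. n10.ok = "uwvxp"  ["u" ++ C.wid]
19. n12.off = true  [terminal]
20. n13.cnt = "wu"  [terminal]
21. n14.wid = false  [terminal]
22. n11.pre = true  [c.wid == false]
23. n11.env = 0  [len(h.cnt) - 2]
24. n11.wid = "nv"  ["nv"]
25. n11.fin = 2  [len(h.cnt)]
26. n16.cnt = "zr"  [terminal]
27. n15.key = "xm"  ["xm"]
28. n15.depth = true  [true]
29. n10.fin = "xmuwvxp"  [S.key ++ B.ok]
30. n10.off = "xm"  [if S.depth then S.key else "n"]
31. n1.key = "mz"  ["mz"]
32. n1.depth = true  [c.wid == false]
33. n17.hot = 4  [terminal]
34. n0.key = "qz"  ["qz"]
35. n0.depth = true  [S₁.depth == true]

"xmuwvxp"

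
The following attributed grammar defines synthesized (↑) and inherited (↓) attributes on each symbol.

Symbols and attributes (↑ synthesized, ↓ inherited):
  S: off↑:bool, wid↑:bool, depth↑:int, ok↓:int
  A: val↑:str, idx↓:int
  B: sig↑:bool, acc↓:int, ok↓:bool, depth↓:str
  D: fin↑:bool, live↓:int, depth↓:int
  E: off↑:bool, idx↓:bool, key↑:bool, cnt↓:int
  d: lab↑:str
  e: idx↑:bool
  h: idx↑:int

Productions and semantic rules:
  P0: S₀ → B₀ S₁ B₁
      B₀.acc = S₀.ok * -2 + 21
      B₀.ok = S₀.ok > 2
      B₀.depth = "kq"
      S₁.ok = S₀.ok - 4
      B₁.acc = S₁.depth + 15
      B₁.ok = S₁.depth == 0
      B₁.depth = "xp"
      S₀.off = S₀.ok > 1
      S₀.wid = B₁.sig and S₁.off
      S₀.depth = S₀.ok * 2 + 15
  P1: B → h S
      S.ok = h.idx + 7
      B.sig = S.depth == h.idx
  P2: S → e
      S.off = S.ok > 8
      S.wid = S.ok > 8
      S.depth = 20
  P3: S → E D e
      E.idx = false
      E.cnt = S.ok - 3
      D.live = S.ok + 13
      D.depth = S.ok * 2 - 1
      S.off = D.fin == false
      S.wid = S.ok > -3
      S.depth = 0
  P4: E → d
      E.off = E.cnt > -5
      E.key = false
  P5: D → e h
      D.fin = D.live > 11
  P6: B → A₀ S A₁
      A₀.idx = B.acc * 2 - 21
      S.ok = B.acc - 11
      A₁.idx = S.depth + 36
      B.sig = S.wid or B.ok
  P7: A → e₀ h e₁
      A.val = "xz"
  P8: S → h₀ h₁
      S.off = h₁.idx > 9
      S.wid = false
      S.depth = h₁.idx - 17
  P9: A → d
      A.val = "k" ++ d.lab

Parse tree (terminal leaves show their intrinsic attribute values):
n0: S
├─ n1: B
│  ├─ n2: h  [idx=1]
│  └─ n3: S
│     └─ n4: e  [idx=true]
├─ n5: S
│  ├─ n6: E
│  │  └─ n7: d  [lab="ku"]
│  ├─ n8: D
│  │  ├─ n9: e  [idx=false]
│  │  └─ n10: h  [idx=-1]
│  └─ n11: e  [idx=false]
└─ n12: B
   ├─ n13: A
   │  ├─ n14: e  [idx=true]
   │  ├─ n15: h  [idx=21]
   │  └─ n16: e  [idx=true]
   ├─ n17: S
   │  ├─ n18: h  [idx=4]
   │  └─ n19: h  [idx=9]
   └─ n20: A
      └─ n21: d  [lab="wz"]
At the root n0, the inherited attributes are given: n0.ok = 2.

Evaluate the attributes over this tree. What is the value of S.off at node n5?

true

1. n0.ok = 2  [given at root]
2. n1.acc = 17  [S₀.ok * -2 + 21]
3. n1.ok = false  [S₀.ok > 2]
4. n1.depth = "kq"  ["kq"]
5. n2.idx = 1  [terminal]
6. n3.ok = 8  [h.idx + 7]
7. n4.idx = true  [terminal]
8. n3.off = false  [S.ok > 8]
9. n3.wid = false  [S.ok > 8]
10. n3.depth = 20  [20]
11. n1.sig = false  [S.depth == h.idx]
12. n5.ok = -2  [S₀.ok - 4]
13. n6.idx = false  [false]
14. n6.cnt = -5  [S.ok - 3]
15. n7.lab = "ku"  [terminal]
16. n6.off = false  [E.cnt > -5]
17. n6.key = false  [false]
18. n8.live = 11  [S.ok + 13]
19. n8.depth = -5  [S.ok * 2 - 1]
20. n9.idx = false  [terminal]
21. n10.idx = -1  [terminal]
22. n8.fin = false  [D.live > 11]
23. n11.idx = false  [terminal]
24. n5.off = true  [D.fin == false]
25. n5.wid = true  [S.ok > -3]
26. n5.depth = 0  [0]
27. n12.acc = 15  [S₁.depth + 15]
28. n12.ok = true  [S₁.depth == 0]
29. n12.depth = "xp"  ["xp"]
30. n13.idx = 9  [B.acc * 2 - 21]
31. n14.idx = true  [terminal]
32. n15.idx = 21  [terminal]
33. n16.idx = true  [terminal]
34. n13.val = "xz"  ["xz"]
35. n17.ok = 4  [B.acc - 11]
36. n18.idx = 4  [terminal]
37. n19.idx = 9  [terminal]
38. n17.off = false  [h₁.idx > 9]
39. n17.wid = false  [false]
40. n17.depth = -8  [h₁.idx - 17]
41. n20.idx = 28  [S.depth + 36]
42. n21.lab = "wz"  [terminal]
43. n20.val = "kwz"  ["k" ++ d.lab]
44. n12.sig = true  [S.wid or B.ok]
45. n0.off = true  [S₀.ok > 1]
46. n0.wid = true  [B₁.sig and S₁.off]
47. n0.depth = 19  [S₀.ok * 2 + 15]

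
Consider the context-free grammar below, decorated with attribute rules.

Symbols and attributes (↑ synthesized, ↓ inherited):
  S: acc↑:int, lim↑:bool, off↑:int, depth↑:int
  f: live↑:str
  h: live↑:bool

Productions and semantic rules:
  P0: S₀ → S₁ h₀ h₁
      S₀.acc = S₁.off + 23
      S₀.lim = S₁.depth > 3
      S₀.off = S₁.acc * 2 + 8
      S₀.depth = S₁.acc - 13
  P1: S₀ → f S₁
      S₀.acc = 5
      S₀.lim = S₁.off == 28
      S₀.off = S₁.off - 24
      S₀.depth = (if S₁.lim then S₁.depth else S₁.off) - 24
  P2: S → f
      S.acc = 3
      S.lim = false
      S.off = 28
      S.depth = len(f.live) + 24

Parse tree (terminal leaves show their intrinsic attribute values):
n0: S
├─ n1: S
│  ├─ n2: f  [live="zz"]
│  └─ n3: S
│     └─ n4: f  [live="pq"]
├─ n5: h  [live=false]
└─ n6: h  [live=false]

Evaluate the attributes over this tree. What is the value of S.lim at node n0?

true

1. n2.live = "zz"  [terminal]
2. n4.live = "pq"  [terminal]
3. n3.acc = 3  [3]
4. n3.lim = false  [false]
5. n3.off = 28  [28]
6. n3.depth = 26  [len(f.live) + 24]
7. n1.acc = 5  [5]
8. n1.lim = true  [S₁.off == 28]
9. n1.off = 4  [S₁.off - 24]
10. n1.depth = 4  [(if S₁.lim then S₁.depth else S₁.off) - 24]
11. n5.live = false  [terminal]
12. n6.live = false  [terminal]
13. n0.acc = 27  [S₁.off + 23]
14. n0.lim = true  [S₁.depth > 3]
15. n0.off = 18  [S₁.acc * 2 + 8]
16. n0.depth = -8  [S₁.acc - 13]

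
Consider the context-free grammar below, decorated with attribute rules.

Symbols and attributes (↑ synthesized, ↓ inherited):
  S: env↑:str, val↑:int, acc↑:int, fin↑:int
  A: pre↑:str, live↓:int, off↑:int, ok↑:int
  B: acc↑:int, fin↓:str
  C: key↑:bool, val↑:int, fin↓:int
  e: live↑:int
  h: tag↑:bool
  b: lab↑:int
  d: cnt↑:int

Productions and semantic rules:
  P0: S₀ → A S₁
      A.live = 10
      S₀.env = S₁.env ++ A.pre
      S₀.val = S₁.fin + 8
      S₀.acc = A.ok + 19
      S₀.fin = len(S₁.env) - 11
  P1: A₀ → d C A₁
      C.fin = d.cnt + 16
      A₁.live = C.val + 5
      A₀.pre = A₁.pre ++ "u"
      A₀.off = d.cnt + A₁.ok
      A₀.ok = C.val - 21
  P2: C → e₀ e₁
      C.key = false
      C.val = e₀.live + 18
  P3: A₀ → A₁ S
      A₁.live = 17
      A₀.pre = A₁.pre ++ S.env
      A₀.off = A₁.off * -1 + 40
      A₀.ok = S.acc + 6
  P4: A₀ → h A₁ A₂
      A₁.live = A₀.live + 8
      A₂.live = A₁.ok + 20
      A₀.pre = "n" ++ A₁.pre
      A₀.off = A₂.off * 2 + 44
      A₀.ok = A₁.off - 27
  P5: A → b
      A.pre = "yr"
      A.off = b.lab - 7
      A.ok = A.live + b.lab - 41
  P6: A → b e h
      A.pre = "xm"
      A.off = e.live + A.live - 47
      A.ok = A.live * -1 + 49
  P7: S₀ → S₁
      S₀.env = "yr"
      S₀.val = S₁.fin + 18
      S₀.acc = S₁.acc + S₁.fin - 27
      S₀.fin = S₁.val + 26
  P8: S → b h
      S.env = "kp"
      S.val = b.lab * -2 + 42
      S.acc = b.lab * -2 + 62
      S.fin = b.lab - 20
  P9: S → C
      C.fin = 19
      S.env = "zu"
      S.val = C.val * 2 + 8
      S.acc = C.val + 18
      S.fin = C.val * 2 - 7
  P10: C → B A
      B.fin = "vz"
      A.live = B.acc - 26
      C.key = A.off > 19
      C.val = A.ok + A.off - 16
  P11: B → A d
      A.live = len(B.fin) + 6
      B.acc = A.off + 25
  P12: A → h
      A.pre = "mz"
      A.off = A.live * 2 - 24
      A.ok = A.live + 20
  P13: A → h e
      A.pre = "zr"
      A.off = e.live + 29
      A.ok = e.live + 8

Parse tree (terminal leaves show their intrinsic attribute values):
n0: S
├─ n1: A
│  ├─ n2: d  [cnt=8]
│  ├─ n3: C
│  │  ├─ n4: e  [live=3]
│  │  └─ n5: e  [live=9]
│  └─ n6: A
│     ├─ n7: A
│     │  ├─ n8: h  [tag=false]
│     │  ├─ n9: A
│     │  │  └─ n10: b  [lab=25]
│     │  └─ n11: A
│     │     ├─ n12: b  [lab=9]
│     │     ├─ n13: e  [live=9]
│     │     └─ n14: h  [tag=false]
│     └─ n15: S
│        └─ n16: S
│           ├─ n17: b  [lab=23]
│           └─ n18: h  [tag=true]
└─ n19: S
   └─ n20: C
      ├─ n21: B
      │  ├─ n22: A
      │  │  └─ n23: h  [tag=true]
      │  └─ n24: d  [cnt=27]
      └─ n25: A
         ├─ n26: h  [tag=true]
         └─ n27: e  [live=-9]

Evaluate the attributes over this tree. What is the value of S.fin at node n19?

1. n1.live = 10  [10]
2. n2.cnt = 8  [terminal]
3. n3.fin = 24  [d.cnt + 16]
4. n4.live = 3  [terminal]
5. n5.live = 9  [terminal]
6. n3.key = false  [false]
7. n3.val = 21  [e₀.live + 18]
8. n6.live = 26  [C.val + 5]
9. n7.live = 17  [17]
10. n8.tag = false  [terminal]
11. n9.live = 25  [A₀.live + 8]
12. n10.lab = 25  [terminal]
13. n9.pre = "yr"  ["yr"]
14. n9.off = 18  [b.lab - 7]
15. n9.ok = 9  [A.live + b.lab - 41]
16. n11.live = 29  [A₁.ok + 20]
17. n12.lab = 9  [terminal]
18. n13.live = 9  [terminal]
19. n14.tag = false  [terminal]
20. n11.pre = "xm"  ["xm"]
21. n11.off = -9  [e.live + A.live - 47]
22. n11.ok = 20  [A.live * -1 + 49]
23. n7.pre = "nyr"  ["n" ++ A₁.pre]
24. n7.off = 26  [A₂.off * 2 + 44]
25. n7.ok = -9  [A₁.off - 27]
26. n17.lab = 23  [terminal]
27. n18.tag = true  [terminal]
28. n16.env = "kp"  ["kp"]
29. n16.val = -4  [b.lab * -2 + 42]
30. n16.acc = 16  [b.lab * -2 + 62]
31. n16.fin = 3  [b.lab - 20]
32. n15.env = "yr"  ["yr"]
33. n15.val = 21  [S₁.fin + 18]
34. n15.acc = -8  [S₁.acc + S₁.fin - 27]
35. n15.fin = 22  [S₁.val + 26]
36. n6.pre = "nyryr"  [A₁.pre ++ S.env]
37. n6.off = 14  [A₁.off * -1 + 40]
38. n6.ok = -2  [S.acc + 6]
39. n1.pre = "nyryru"  [A₁.pre ++ "u"]
40. n1.off = 6  [d.cnt + A₁.ok]
41. n1.ok = 0  [C.val - 21]
42. n20.fin = 19  [19]
43. n21.fin = "vz"  ["vz"]
44. n22.live = 8  [len(B.fin) + 6]
45. n23.tag = true  [terminal]
46. n22.pre = "mz"  ["mz"]
47. n22.off = -8  [A.live * 2 - 24]
48. n22.ok = 28  [A.live + 20]
49. n24.cnt = 27  [terminal]
50. n21.acc = 17  [A.off + 25]
51. n25.live = -9  [B.acc - 26]
52. n26.tag = true  [terminal]
53. n27.live = -9  [terminal]
54. n25.pre = "zr"  ["zr"]
55. n25.off = 20  [e.live + 29]
56. n25.ok = -1  [e.live + 8]
57. n20.key = true  [A.off > 19]
58. n20.val = 3  [A.ok + A.off - 16]
59. n19.env = "zu"  ["zu"]
60. n19.val = 14  [C.val * 2 + 8]
61. n19.acc = 21  [C.val + 18]
62. n19.fin = -1  [C.val * 2 - 7]
63. n0.env = "zunyryru"  [S₁.env ++ A.pre]
64. n0.val = 7  [S₁.fin + 8]
65. n0.acc = 19  [A.ok + 19]
66. n0.fin = -9  [len(S₁.env) - 11]

-1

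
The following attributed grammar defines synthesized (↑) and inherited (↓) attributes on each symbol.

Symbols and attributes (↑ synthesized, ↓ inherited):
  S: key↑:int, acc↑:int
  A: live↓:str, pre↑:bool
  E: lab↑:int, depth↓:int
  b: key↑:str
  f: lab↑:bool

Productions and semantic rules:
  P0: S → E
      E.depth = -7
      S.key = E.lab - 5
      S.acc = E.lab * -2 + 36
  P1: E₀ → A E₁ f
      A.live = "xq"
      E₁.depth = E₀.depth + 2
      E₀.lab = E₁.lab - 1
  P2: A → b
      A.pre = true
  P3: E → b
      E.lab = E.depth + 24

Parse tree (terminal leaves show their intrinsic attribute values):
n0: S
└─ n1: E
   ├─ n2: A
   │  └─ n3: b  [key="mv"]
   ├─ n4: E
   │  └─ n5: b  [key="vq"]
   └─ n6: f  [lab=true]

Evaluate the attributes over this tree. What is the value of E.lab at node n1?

18

1. n1.depth = -7  [-7]
2. n2.live = "xq"  ["xq"]
3. n3.key = "mv"  [terminal]
4. n2.pre = true  [true]
5. n4.depth = -5  [E₀.depth + 2]
6. n5.key = "vq"  [terminal]
7. n4.lab = 19  [E.depth + 24]
8. n6.lab = true  [terminal]
9. n1.lab = 18  [E₁.lab - 1]
10. n0.key = 13  [E.lab - 5]
11. n0.acc = 0  [E.lab * -2 + 36]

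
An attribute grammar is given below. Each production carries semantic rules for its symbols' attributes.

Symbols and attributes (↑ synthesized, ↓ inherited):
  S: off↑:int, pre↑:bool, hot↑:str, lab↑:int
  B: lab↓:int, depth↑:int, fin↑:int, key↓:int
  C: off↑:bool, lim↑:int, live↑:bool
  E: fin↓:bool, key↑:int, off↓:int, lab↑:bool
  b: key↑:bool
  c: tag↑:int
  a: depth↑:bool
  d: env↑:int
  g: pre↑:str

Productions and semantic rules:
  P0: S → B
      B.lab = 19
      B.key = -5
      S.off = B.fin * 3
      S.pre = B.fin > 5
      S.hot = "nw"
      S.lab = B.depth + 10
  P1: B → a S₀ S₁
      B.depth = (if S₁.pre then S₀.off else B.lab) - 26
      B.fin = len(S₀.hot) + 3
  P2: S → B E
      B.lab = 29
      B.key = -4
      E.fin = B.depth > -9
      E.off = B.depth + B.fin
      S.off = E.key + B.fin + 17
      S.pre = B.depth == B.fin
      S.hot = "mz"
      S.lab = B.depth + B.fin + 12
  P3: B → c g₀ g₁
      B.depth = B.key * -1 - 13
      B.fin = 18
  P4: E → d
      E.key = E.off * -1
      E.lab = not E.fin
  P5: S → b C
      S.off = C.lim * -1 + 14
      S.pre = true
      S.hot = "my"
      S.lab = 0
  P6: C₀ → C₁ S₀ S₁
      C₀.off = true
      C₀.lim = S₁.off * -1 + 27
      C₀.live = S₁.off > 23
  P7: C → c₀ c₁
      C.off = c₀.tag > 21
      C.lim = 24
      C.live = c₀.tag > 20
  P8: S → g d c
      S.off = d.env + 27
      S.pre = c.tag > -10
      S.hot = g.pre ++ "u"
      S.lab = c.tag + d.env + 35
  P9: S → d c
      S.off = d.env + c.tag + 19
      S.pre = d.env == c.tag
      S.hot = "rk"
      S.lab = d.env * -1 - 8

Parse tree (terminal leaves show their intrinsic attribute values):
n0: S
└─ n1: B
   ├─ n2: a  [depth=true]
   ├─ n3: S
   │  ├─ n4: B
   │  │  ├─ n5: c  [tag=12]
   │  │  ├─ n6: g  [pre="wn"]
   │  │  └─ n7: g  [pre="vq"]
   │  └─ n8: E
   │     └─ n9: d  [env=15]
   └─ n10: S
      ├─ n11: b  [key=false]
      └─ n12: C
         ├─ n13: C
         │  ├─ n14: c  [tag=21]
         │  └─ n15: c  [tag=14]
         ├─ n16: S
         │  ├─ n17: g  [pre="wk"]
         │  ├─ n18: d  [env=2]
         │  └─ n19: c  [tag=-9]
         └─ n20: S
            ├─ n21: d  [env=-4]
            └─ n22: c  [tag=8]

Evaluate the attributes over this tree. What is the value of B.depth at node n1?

1. n1.lab = 19  [19]
2. n1.key = -5  [-5]
3. n2.depth = true  [terminal]
4. n4.lab = 29  [29]
5. n4.key = -4  [-4]
6. n5.tag = 12  [terminal]
7. n6.pre = "wn"  [terminal]
8. n7.pre = "vq"  [terminal]
9. n4.depth = -9  [B.key * -1 - 13]
10. n4.fin = 18  [18]
11. n8.fin = false  [B.depth > -9]
12. n8.off = 9  [B.depth + B.fin]
13. n9.env = 15  [terminal]
14. n8.key = -9  [E.off * -1]
15. n8.lab = true  [not E.fin]
16. n3.off = 26  [E.key + B.fin + 17]
17. n3.pre = false  [B.depth == B.fin]
18. n3.hot = "mz"  ["mz"]
19. n3.lab = 21  [B.depth + B.fin + 12]
20. n11.key = false  [terminal]
21. n14.tag = 21  [terminal]
22. n15.tag = 14  [terminal]
23. n13.off = false  [c₀.tag > 21]
24. n13.lim = 24  [24]
25. n13.live = true  [c₀.tag > 20]
26. n17.pre = "wk"  [terminal]
27. n18.env = 2  [terminal]
28. n19.tag = -9  [terminal]
29. n16.off = 29  [d.env + 27]
30. n16.pre = true  [c.tag > -10]
31. n16.hot = "wku"  [g.pre ++ "u"]
32. n16.lab = 28  [c.tag + d.env + 35]
33. n21.env = -4  [terminal]
34. n22.tag = 8  [terminal]
35. n20.off = 23  [d.env + c.tag + 19]
36. n20.pre = false  [d.env == c.tag]
37. n20.hot = "rk"  ["rk"]
38. n20.lab = -4  [d.env * -1 - 8]
39. n12.off = true  [true]
40. n12.lim = 4  [S₁.off * -1 + 27]
41. n12.live = false  [S₁.off > 23]
42. n10.off = 10  [C.lim * -1 + 14]
43. n10.pre = true  [true]
44. n10.hot = "my"  ["my"]
45. n10.lab = 0  [0]
46. n1.depth = 0  [(if S₁.pre then S₀.off else B.lab) - 26]
47. n1.fin = 5  [len(S₀.hot) + 3]
48. n0.off = 15  [B.fin * 3]
49. n0.pre = false  [B.fin > 5]
50. n0.hot = "nw"  ["nw"]
51. n0.lab = 10  [B.depth + 10]

0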